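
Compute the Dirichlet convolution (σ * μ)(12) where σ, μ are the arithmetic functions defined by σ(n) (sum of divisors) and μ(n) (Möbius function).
(σ * μ)(12) = 12

Divisors of 12: [1, 2, 3, 4, 6, 12]. For each d | 12:
  d = 1: σ(1) · μ(12/1) = 1 · 0 = 0
  d = 2: σ(2) · μ(12/2) = 3 · 1 = 3
  d = 3: σ(3) · μ(12/3) = 4 · 0 = 0
  d = 4: σ(4) · μ(12/4) = 7 · -1 = -7
  d = 6: σ(6) · μ(12/6) = 12 · -1 = -12
  d = 12: σ(12) · μ(12/12) = 28 · 1 = 28
Summing: (σ * μ)(12) = 0 + 3 + 0 + -7 + -12 + 28 = 12.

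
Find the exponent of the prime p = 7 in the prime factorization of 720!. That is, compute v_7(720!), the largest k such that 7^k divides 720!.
v_7(720!) = 118

Legendre's formula: v_p(n!) = Σ_{k ≥ 1} ⌊n / p^k⌋. For p = 7, n = 720, the terms are:
  ⌊720/7^1⌋ = ⌊720/7⌋ = 102
  ⌊720/7^2⌋ = ⌊720/49⌋ = 14
  ⌊720/7^3⌋ = ⌊720/343⌋ = 2
(the next term ⌊720/7^4⌋ = 0, terminating the sum). Summing: v_7(720!) = 102 + 14 + 2 = 118.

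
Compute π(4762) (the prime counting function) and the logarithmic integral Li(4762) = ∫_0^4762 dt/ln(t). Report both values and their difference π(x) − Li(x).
π(4762) = 641;  Li(4762) ≈ 656.26;  π(x) − Li(x) ≈ -15.26.

Direct count of primes ≤ 4762 gives π(4762) = 641. Numerical evaluation of the logarithmic integral gives Li(4762) ≈ 656.26. The difference π(x) − Li(x) ≈ -15.26 is typically negative for small/moderate x (Li(x) overestimates), though Littlewood's theorem shows this sign changes infinitely often.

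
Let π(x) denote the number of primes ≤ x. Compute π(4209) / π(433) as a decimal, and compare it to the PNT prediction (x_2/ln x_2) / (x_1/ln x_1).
π(4209)/π(433) = 575/84 ≈ 6.8452;  PNT prediction ≈ 7.0714.

π(433) = 84 and π(4209) = 575, so π(4209)/π(433) ≈ 6.8452. The PNT-predicted ratio is (4209/ln(4209)) / (433/ln(433)) ≈ 7.0714. The two agree to within a few percent, as expected.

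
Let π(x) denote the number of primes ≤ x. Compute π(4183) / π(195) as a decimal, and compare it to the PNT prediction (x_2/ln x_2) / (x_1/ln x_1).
π(4183)/π(195) = 574/44 ≈ 13.0455;  PNT prediction ≈ 13.5646.

π(195) = 44 and π(4183) = 574, so π(4183)/π(195) ≈ 13.0455. The PNT-predicted ratio is (4183/ln(4183)) / (195/ln(195)) ≈ 13.5646. The two agree to within a few percent, as expected.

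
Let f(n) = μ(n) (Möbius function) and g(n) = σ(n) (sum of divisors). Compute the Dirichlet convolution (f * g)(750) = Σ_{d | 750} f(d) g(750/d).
(μ * σ)(750) = 750

Divisors of 750: [1, 2, 3, 5, 6, 10, 15, 25, 30, 50, 75, 125, 150, 250, 375, 750]. For each d | 750:
  d = 1: μ(1) · σ(750/1) = 1 · 1872 = 1872
  d = 2: μ(2) · σ(750/2) = -1 · 624 = -624
  d = 3: μ(3) · σ(750/3) = -1 · 468 = -468
  d = 5: μ(5) · σ(750/5) = -1 · 372 = -372
  d = 6: μ(6) · σ(750/6) = 1 · 156 = 156
  d = 10: μ(10) · σ(750/10) = 1 · 124 = 124
  d = 15: μ(15) · σ(750/15) = 1 · 93 = 93
  d = 25: μ(25) · σ(750/25) = 0 · 72 = 0
  d = 30: μ(30) · σ(750/30) = -1 · 31 = -31
  d = 50: μ(50) · σ(750/50) = 0 · 24 = 0
  d = 75: μ(75) · σ(750/75) = 0 · 18 = 0
  d = 125: μ(125) · σ(750/125) = 0 · 12 = 0
  d = 150: μ(150) · σ(750/150) = 0 · 6 = 0
  d = 250: μ(250) · σ(750/250) = 0 · 4 = 0
  d = 375: μ(375) · σ(750/375) = 0 · 3 = 0
  d = 750: μ(750) · σ(750/750) = 0 · 1 = 0
Summing: (μ * σ)(750) = 1872 + -624 + -468 + -372 + 156 + 124 + 93 + 0 + -31 + 0 + 0 + 0 + 0 + 0 + 0 + 0 = 750.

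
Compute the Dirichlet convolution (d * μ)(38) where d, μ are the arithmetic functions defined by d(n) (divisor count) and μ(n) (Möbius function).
(d * μ)(38) = 1

Divisors of 38: [1, 2, 19, 38]. For each d | 38:
  d = 1: d(1) · μ(38/1) = 1 · 1 = 1
  d = 2: d(2) · μ(38/2) = 2 · -1 = -2
  d = 19: d(19) · μ(38/19) = 2 · -1 = -2
  d = 38: d(38) · μ(38/38) = 4 · 1 = 4
Summing: (d * μ)(38) = 1 + -2 + -2 + 4 = 1.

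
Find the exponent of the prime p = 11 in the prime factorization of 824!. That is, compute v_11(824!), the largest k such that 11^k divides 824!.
v_11(824!) = 80

Legendre's formula: v_p(n!) = Σ_{k ≥ 1} ⌊n / p^k⌋. For p = 11, n = 824, the terms are:
  ⌊824/11^1⌋ = ⌊824/11⌋ = 74
  ⌊824/11^2⌋ = ⌊824/121⌋ = 6
(the next term ⌊824/11^3⌋ = 0, terminating the sum). Summing: v_11(824!) = 74 + 6 = 80.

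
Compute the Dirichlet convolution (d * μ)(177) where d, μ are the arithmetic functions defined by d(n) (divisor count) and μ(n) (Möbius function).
(d * μ)(177) = 1

Divisors of 177: [1, 3, 59, 177]. For each d | 177:
  d = 1: d(1) · μ(177/1) = 1 · 1 = 1
  d = 3: d(3) · μ(177/3) = 2 · -1 = -2
  d = 59: d(59) · μ(177/59) = 2 · -1 = -2
  d = 177: d(177) · μ(177/177) = 4 · 1 = 4
Summing: (d * μ)(177) = 1 + -2 + -2 + 4 = 1.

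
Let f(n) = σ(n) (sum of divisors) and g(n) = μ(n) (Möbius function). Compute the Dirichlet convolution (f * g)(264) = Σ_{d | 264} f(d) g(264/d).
(σ * μ)(264) = 264

Divisors of 264: [1, 2, 3, 4, 6, 8, 11, 12, 22, 24, 33, 44, 66, 88, 132, 264]. For each d | 264:
  d = 1: σ(1) · μ(264/1) = 1 · 0 = 0
  d = 2: σ(2) · μ(264/2) = 3 · 0 = 0
  d = 3: σ(3) · μ(264/3) = 4 · 0 = 0
  d = 4: σ(4) · μ(264/4) = 7 · -1 = -7
  d = 6: σ(6) · μ(264/6) = 12 · 0 = 0
  d = 8: σ(8) · μ(264/8) = 15 · 1 = 15
  d = 11: σ(11) · μ(264/11) = 12 · 0 = 0
  d = 12: σ(12) · μ(264/12) = 28 · 1 = 28
  d = 22: σ(22) · μ(264/22) = 36 · 0 = 0
  d = 24: σ(24) · μ(264/24) = 60 · -1 = -60
  d = 33: σ(33) · μ(264/33) = 48 · 0 = 0
  d = 44: σ(44) · μ(264/44) = 84 · 1 = 84
  d = 66: σ(66) · μ(264/66) = 144 · 0 = 0
  d = 88: σ(88) · μ(264/88) = 180 · -1 = -180
  d = 132: σ(132) · μ(264/132) = 336 · -1 = -336
  d = 264: σ(264) · μ(264/264) = 720 · 1 = 720
Summing: (σ * μ)(264) = 0 + 0 + 0 + -7 + 0 + 15 + 0 + 28 + 0 + -60 + 0 + 84 + 0 + -180 + -336 + 720 = 264.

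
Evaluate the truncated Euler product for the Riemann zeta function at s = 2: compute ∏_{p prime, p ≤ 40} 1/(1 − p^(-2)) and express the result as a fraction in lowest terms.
∏ = 5974606913975783369/3652034743605657600

The primes p ≤ 40 are [2, 3, 5, 7, 11, 13, 17, 19, 23, 29, 31, 37]. For each prime, (1 − 1/p^2)^(-1) = p^2 / (p^2 − 1). The product is (1 − 1/2^2)^(-1), (1 − 1/3^2)^(-1), (1 − 1/5^2)^(-1), (1 − 1/7^2)^(-1), (1 − 1/11^2)^(-1), (1 − 1/13^2)^(-1), (1 − 1/17^2)^(-1), (1 − 1/19^2)^(-1), (1 − 1/23^2)^(-1), (1 − 1/29^2)^(-1), (1 − 1/31^2)^(-1), (1 − 1/37^2)^(-1) = ∏ p^2 / (p^2 − 1) = 5974606913975783369/3652034743605657600.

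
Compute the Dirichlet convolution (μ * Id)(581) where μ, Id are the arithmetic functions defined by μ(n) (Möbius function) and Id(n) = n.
(μ * Id)(581) = 492

Divisors of 581: [1, 7, 83, 581]. For each d | 581:
  d = 1: μ(1) · Id(581/1) = 1 · 581 = 581
  d = 7: μ(7) · Id(581/7) = -1 · 83 = -83
  d = 83: μ(83) · Id(581/83) = -1 · 7 = -7
  d = 581: μ(581) · Id(581/581) = 1 · 1 = 1
Summing: (μ * Id)(581) = 581 + -83 + -7 + 1 = 492.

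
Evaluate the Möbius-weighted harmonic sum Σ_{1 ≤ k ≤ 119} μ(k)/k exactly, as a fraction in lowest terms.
Σ μ(k)/k = -57036343158881297864991132838495688289960443/6322010928083521557629041258308732498654937398

Values of μ(k) for 1 ≤ k ≤ 119: μ(1) = 1, μ(2) = -1, μ(3) = -1, μ(5) = -1, μ(6) = 1, μ(7) = -1, μ(10) = 1, μ(11) = -1, μ(13) = -1, μ(14) = 1, μ(15) = 1, μ(17) = -1, μ(19) = -1, μ(21) = 1, μ(22) = 1, μ(23) = -1, μ(26) = 1, μ(29) = -1, μ(30) = -1, μ(31) = -1, μ(33) = 1, μ(34) = 1, μ(35) = 1, μ(37) = -1, μ(38) = 1, μ(39) = 1, μ(41) = -1, μ(42) = -1, μ(43) = -1, μ(46) = 1, μ(47) = -1, μ(51) = 1, μ(53) = -1, μ(55) = 1, μ(57) = 1, μ(58) = 1, μ(59) = -1, μ(61) = -1, μ(62) = 1, μ(65) = 1, μ(66) = -1, μ(67) = -1, μ(69) = 1, μ(70) = -1, μ(71) = -1, μ(73) = -1, μ(74) = 1, μ(77) = 1, μ(78) = -1, μ(79) = -1, μ(82) = 1, μ(83) = -1, μ(85) = 1, μ(86) = 1, μ(87) = 1, μ(89) = -1, μ(91) = 1, μ(93) = 1, μ(94) = 1, μ(95) = 1, μ(97) = -1, μ(101) = -1, μ(102) = -1, μ(103) = -1, μ(105) = -1, μ(106) = 1, μ(107) = -1, μ(109) = -1, μ(110) = -1, μ(111) = 1, μ(113) = -1, μ(114) = -1, μ(115) = 1, μ(118) = 1, μ(119) = 1, with μ = 0 on non-squarefree integers. Summing μ(k)/k for k where μ(k) ≠ 0 gives -57036343158881297864991132838495688289960443/6322010928083521557629041258308732498654937398 ≈ -0.0090. (PNT ⟺ this sum → 0 as n → ∞.)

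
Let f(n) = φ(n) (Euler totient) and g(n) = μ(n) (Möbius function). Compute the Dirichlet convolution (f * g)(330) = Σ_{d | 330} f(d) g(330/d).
(φ * μ)(330) = 0

Divisors of 330: [1, 2, 3, 5, 6, 10, 11, 15, 22, 30, 33, 55, 66, 110, 165, 330]. For each d | 330:
  d = 1: φ(1) · μ(330/1) = 1 · 1 = 1
  d = 2: φ(2) · μ(330/2) = 1 · -1 = -1
  d = 3: φ(3) · μ(330/3) = 2 · -1 = -2
  d = 5: φ(5) · μ(330/5) = 4 · -1 = -4
  d = 6: φ(6) · μ(330/6) = 2 · 1 = 2
  d = 10: φ(10) · μ(330/10) = 4 · 1 = 4
  d = 11: φ(11) · μ(330/11) = 10 · -1 = -10
  d = 15: φ(15) · μ(330/15) = 8 · 1 = 8
  d = 22: φ(22) · μ(330/22) = 10 · 1 = 10
  d = 30: φ(30) · μ(330/30) = 8 · -1 = -8
  d = 33: φ(33) · μ(330/33) = 20 · 1 = 20
  d = 55: φ(55) · μ(330/55) = 40 · 1 = 40
  d = 66: φ(66) · μ(330/66) = 20 · -1 = -20
  d = 110: φ(110) · μ(330/110) = 40 · -1 = -40
  d = 165: φ(165) · μ(330/165) = 80 · -1 = -80
  d = 330: φ(330) · μ(330/330) = 80 · 1 = 80
Summing: (φ * μ)(330) = 1 + -1 + -2 + -4 + 2 + 4 + -10 + 8 + 10 + -8 + 20 + 40 + -20 + -40 + -80 + 80 = 0.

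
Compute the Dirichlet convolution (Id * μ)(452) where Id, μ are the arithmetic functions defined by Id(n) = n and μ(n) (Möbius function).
(Id * μ)(452) = 224

Divisors of 452: [1, 2, 4, 113, 226, 452]. For each d | 452:
  d = 1: Id(1) · μ(452/1) = 1 · 0 = 0
  d = 2: Id(2) · μ(452/2) = 2 · 1 = 2
  d = 4: Id(4) · μ(452/4) = 4 · -1 = -4
  d = 113: Id(113) · μ(452/113) = 113 · 0 = 0
  d = 226: Id(226) · μ(452/226) = 226 · -1 = -226
  d = 452: Id(452) · μ(452/452) = 452 · 1 = 452
Summing: (Id * μ)(452) = 0 + 2 + -4 + 0 + -226 + 452 = 224.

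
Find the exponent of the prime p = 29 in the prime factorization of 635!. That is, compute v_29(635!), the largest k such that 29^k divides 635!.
v_29(635!) = 21

Legendre's formula: v_p(n!) = Σ_{k ≥ 1} ⌊n / p^k⌋. For p = 29, n = 635, the terms are:
  ⌊635/29^1⌋ = ⌊635/29⌋ = 21
(the next term ⌊635/29^2⌋ = 0, terminating the sum). Summing: v_29(635!) = 21 = 21.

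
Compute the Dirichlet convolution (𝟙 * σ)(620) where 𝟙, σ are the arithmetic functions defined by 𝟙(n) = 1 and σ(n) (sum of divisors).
(𝟙 * σ)(620) = 2541

Divisors of 620: [1, 2, 4, 5, 10, 20, 31, 62, 124, 155, 310, 620]. For each d | 620:
  d = 1: 𝟙(1) · σ(620/1) = 1 · 1344 = 1344
  d = 2: 𝟙(2) · σ(620/2) = 1 · 576 = 576
  d = 4: 𝟙(4) · σ(620/4) = 1 · 192 = 192
  d = 5: 𝟙(5) · σ(620/5) = 1 · 224 = 224
  d = 10: 𝟙(10) · σ(620/10) = 1 · 96 = 96
  d = 20: 𝟙(20) · σ(620/20) = 1 · 32 = 32
  d = 31: 𝟙(31) · σ(620/31) = 1 · 42 = 42
  d = 62: 𝟙(62) · σ(620/62) = 1 · 18 = 18
  d = 124: 𝟙(124) · σ(620/124) = 1 · 6 = 6
  d = 155: 𝟙(155) · σ(620/155) = 1 · 7 = 7
  d = 310: 𝟙(310) · σ(620/310) = 1 · 3 = 3
  d = 620: 𝟙(620) · σ(620/620) = 1 · 1 = 1
Summing: (𝟙 * σ)(620) = 1344 + 576 + 192 + 224 + 96 + 32 + 42 + 18 + 6 + 7 + 3 + 1 = 2541.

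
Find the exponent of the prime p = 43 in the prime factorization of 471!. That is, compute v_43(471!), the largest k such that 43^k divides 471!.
v_43(471!) = 10

Legendre's formula: v_p(n!) = Σ_{k ≥ 1} ⌊n / p^k⌋. For p = 43, n = 471, the terms are:
  ⌊471/43^1⌋ = ⌊471/43⌋ = 10
(the next term ⌊471/43^2⌋ = 0, terminating the sum). Summing: v_43(471!) = 10 = 10.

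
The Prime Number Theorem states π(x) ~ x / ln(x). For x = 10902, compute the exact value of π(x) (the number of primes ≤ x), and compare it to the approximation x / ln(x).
π(10902) = 1325;  x/ln(x) ≈ 1172.67;  relative error ≈ 11.50%.

Directly count primes up to 10902: π(10902) = 1325. The PNT approximation gives 10902/ln(10902) ≈ 10902/9.29670 ≈ 1172.67. Relative error (π(x) − x/ln(x)) / π(x) ≈ 11.50%; the approximation is known to undercount slightly (Li(x) is a better estimate).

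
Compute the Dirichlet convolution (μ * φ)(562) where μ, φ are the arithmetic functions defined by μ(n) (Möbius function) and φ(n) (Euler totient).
(μ * φ)(562) = 0

Divisors of 562: [1, 2, 281, 562]. For each d | 562:
  d = 1: μ(1) · φ(562/1) = 1 · 280 = 280
  d = 2: μ(2) · φ(562/2) = -1 · 280 = -280
  d = 281: μ(281) · φ(562/281) = -1 · 1 = -1
  d = 562: μ(562) · φ(562/562) = 1 · 1 = 1
Summing: (μ * φ)(562) = 280 + -280 + -1 + 1 = 0.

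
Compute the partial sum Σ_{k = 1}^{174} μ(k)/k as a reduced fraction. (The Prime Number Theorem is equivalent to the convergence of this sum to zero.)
Σ μ(k)/k = -291895861671370214401988773976597804369856804354890517841750669749/27764983964554203230141949225149376041830084932479143674493613998285

Values of μ(k) for 1 ≤ k ≤ 174: μ(1) = 1, μ(2) = -1, μ(3) = -1, μ(5) = -1, μ(6) = 1, μ(7) = -1, μ(10) = 1, μ(11) = -1, μ(13) = -1, μ(14) = 1, μ(15) = 1, μ(17) = -1, μ(19) = -1, μ(21) = 1, μ(22) = 1, μ(23) = -1, μ(26) = 1, μ(29) = -1, μ(30) = -1, μ(31) = -1, μ(33) = 1, μ(34) = 1, μ(35) = 1, μ(37) = -1, μ(38) = 1, μ(39) = 1, μ(41) = -1, μ(42) = -1, μ(43) = -1, μ(46) = 1, μ(47) = -1, μ(51) = 1, μ(53) = -1, μ(55) = 1, μ(57) = 1, μ(58) = 1, μ(59) = -1, μ(61) = -1, μ(62) = 1, μ(65) = 1, μ(66) = -1, μ(67) = -1, μ(69) = 1, μ(70) = -1, μ(71) = -1, μ(73) = -1, μ(74) = 1, μ(77) = 1, μ(78) = -1, μ(79) = -1, μ(82) = 1, μ(83) = -1, μ(85) = 1, μ(86) = 1, μ(87) = 1, μ(89) = -1, μ(91) = 1, μ(93) = 1, μ(94) = 1, μ(95) = 1, μ(97) = -1, μ(101) = -1, μ(102) = -1, μ(103) = -1, μ(105) = -1, μ(106) = 1, μ(107) = -1, μ(109) = -1, μ(110) = -1, μ(111) = 1, μ(113) = -1, μ(114) = -1, μ(115) = 1, μ(118) = 1, μ(119) = 1, μ(122) = 1, μ(123) = 1, μ(127) = -1, μ(129) = 1, μ(130) = -1, μ(131) = -1, μ(133) = 1, μ(134) = 1, μ(137) = -1, μ(138) = -1, μ(139) = -1, μ(141) = 1, μ(142) = 1, μ(143) = 1, μ(145) = 1, μ(146) = 1, μ(149) = -1, μ(151) = -1, μ(154) = -1, μ(155) = 1, μ(157) = -1, μ(158) = 1, μ(159) = 1, μ(161) = 1, μ(163) = -1, μ(165) = -1, μ(166) = 1, μ(167) = -1, μ(170) = -1, μ(173) = -1, μ(174) = -1, with μ = 0 on non-squarefree integers. Summing μ(k)/k for k where μ(k) ≠ 0 gives -291895861671370214401988773976597804369856804354890517841750669749/27764983964554203230141949225149376041830084932479143674493613998285 ≈ -0.0105. (PNT ⟺ this sum → 0 as n → ∞.)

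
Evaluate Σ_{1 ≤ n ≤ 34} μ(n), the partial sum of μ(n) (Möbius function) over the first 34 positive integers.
Σ_{n ≤ 34} μ(n) = -2

Compute μ(n) for each 1 ≤ n ≤ 34: μ(1) = 1, μ(2) = -1, μ(3) = -1, μ(4) = 0, μ(5) = -1, μ(6) = 1, μ(7) = -1, μ(8) = 0, μ(9) = 0, μ(10) = 1, μ(11) = -1, μ(12) = 0, μ(13) = -1, μ(14) = 1, μ(15) = 1, μ(16) = 0, μ(17) = -1, μ(18) = 0, μ(19) = -1, μ(20) = 0, μ(21) = 1, μ(22) = 1, μ(23) = -1, μ(24) = 0, μ(25) = 0, μ(26) = 1, μ(27) = 0, μ(28) = 0, μ(29) = -1, μ(30) = -1, μ(31) = -1, μ(32) = 0, μ(33) = 1, μ(34) = 1. Summing all 34 values: -2. (Mertens function M(x) = Σ_{n ≤ x} μ(n); on average M(x) should be small (PNT ⟺ M(x) = o(x)).)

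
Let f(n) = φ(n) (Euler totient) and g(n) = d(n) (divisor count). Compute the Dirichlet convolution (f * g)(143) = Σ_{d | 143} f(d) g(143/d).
(φ * d)(143) = 168

Divisors of 143: [1, 11, 13, 143]. For each d | 143:
  d = 1: φ(1) · d(143/1) = 1 · 4 = 4
  d = 11: φ(11) · d(143/11) = 10 · 2 = 20
  d = 13: φ(13) · d(143/13) = 12 · 2 = 24
  d = 143: φ(143) · d(143/143) = 120 · 1 = 120
Summing: (φ * d)(143) = 4 + 20 + 24 + 120 = 168.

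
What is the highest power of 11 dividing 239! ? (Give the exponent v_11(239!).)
v_11(239!) = 22

Legendre's formula: v_p(n!) = Σ_{k ≥ 1} ⌊n / p^k⌋. For p = 11, n = 239, the terms are:
  ⌊239/11^1⌋ = ⌊239/11⌋ = 21
  ⌊239/11^2⌋ = ⌊239/121⌋ = 1
(the next term ⌊239/11^3⌋ = 0, terminating the sum). Summing: v_11(239!) = 21 + 1 = 22.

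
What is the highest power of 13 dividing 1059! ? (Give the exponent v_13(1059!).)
v_13(1059!) = 87

Legendre's formula: v_p(n!) = Σ_{k ≥ 1} ⌊n / p^k⌋. For p = 13, n = 1059, the terms are:
  ⌊1059/13^1⌋ = ⌊1059/13⌋ = 81
  ⌊1059/13^2⌋ = ⌊1059/169⌋ = 6
(the next term ⌊1059/13^3⌋ = 0, terminating the sum). Summing: v_13(1059!) = 81 + 6 = 87.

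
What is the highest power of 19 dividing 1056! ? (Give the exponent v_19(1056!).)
v_19(1056!) = 57

Legendre's formula: v_p(n!) = Σ_{k ≥ 1} ⌊n / p^k⌋. For p = 19, n = 1056, the terms are:
  ⌊1056/19^1⌋ = ⌊1056/19⌋ = 55
  ⌊1056/19^2⌋ = ⌊1056/361⌋ = 2
(the next term ⌊1056/19^3⌋ = 0, terminating the sum). Summing: v_19(1056!) = 55 + 2 = 57.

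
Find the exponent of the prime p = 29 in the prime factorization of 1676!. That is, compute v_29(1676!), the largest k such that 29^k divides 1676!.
v_29(1676!) = 58

Legendre's formula: v_p(n!) = Σ_{k ≥ 1} ⌊n / p^k⌋. For p = 29, n = 1676, the terms are:
  ⌊1676/29^1⌋ = ⌊1676/29⌋ = 57
  ⌊1676/29^2⌋ = ⌊1676/841⌋ = 1
(the next term ⌊1676/29^3⌋ = 0, terminating the sum). Summing: v_29(1676!) = 57 + 1 = 58.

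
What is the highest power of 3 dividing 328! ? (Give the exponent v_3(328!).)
v_3(328!) = 162

Legendre's formula: v_p(n!) = Σ_{k ≥ 1} ⌊n / p^k⌋. For p = 3, n = 328, the terms are:
  ⌊328/3^1⌋ = ⌊328/3⌋ = 109
  ⌊328/3^2⌋ = ⌊328/9⌋ = 36
  ⌊328/3^3⌋ = ⌊328/27⌋ = 12
  ⌊328/3^4⌋ = ⌊328/81⌋ = 4
  ⌊328/3^5⌋ = ⌊328/243⌋ = 1
(the next term ⌊328/3^6⌋ = 0, terminating the sum). Summing: v_3(328!) = 109 + 36 + 12 + 4 + 1 = 162.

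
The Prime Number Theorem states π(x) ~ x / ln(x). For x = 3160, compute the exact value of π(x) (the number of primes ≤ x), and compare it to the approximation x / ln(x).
π(3160) = 446;  x/ln(x) ≈ 392.14;  relative error ≈ 12.08%.

Directly count primes up to 3160: π(3160) = 446. The PNT approximation gives 3160/ln(3160) ≈ 3160/8.05833 ≈ 392.14. Relative error (π(x) − x/ln(x)) / π(x) ≈ 12.08%; the approximation is known to undercount slightly (Li(x) is a better estimate).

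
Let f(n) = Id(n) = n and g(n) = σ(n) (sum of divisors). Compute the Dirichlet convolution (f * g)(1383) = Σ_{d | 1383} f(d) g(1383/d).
(Id * σ)(1383) = 6461

Divisors of 1383: [1, 3, 461, 1383]. For each d | 1383:
  d = 1: Id(1) · σ(1383/1) = 1 · 1848 = 1848
  d = 3: Id(3) · σ(1383/3) = 3 · 462 = 1386
  d = 461: Id(461) · σ(1383/461) = 461 · 4 = 1844
  d = 1383: Id(1383) · σ(1383/1383) = 1383 · 1 = 1383
Summing: (Id * σ)(1383) = 1848 + 1386 + 1844 + 1383 = 6461.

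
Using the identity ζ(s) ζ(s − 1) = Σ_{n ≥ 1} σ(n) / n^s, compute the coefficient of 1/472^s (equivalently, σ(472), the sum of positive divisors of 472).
σ(472) = 900

In the product (Σ m^0/m^s)(Σ k / k^s) = Σ (Σ_{d | n} d) / n^s, the coefficient of 1/n^s is σ(n) = Σ_{d | n} d. For n = 472, divisors are [1, 2, 4, 8, 59, 118, 236, 472]; summing: σ(472) = 900.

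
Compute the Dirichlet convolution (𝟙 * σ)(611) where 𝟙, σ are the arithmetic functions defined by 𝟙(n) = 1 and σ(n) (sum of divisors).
(𝟙 * σ)(611) = 735

Divisors of 611: [1, 13, 47, 611]. For each d | 611:
  d = 1: 𝟙(1) · σ(611/1) = 1 · 672 = 672
  d = 13: 𝟙(13) · σ(611/13) = 1 · 48 = 48
  d = 47: 𝟙(47) · σ(611/47) = 1 · 14 = 14
  d = 611: 𝟙(611) · σ(611/611) = 1 · 1 = 1
Summing: (𝟙 * σ)(611) = 672 + 48 + 14 + 1 = 735.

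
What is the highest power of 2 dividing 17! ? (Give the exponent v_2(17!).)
v_2(17!) = 15

Legendre's formula: v_p(n!) = Σ_{k ≥ 1} ⌊n / p^k⌋. For p = 2, n = 17, the terms are:
  ⌊17/2^1⌋ = ⌊17/2⌋ = 8
  ⌊17/2^2⌋ = ⌊17/4⌋ = 4
  ⌊17/2^3⌋ = ⌊17/8⌋ = 2
  ⌊17/2^4⌋ = ⌊17/16⌋ = 1
(the next term ⌊17/2^5⌋ = 0, terminating the sum). Summing: v_2(17!) = 8 + 4 + 2 + 1 = 15.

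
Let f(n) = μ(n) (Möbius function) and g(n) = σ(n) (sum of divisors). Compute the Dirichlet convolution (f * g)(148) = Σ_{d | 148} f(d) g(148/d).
(μ * σ)(148) = 148

Divisors of 148: [1, 2, 4, 37, 74, 148]. For each d | 148:
  d = 1: μ(1) · σ(148/1) = 1 · 266 = 266
  d = 2: μ(2) · σ(148/2) = -1 · 114 = -114
  d = 4: μ(4) · σ(148/4) = 0 · 38 = 0
  d = 37: μ(37) · σ(148/37) = -1 · 7 = -7
  d = 74: μ(74) · σ(148/74) = 1 · 3 = 3
  d = 148: μ(148) · σ(148/148) = 0 · 1 = 0
Summing: (μ * σ)(148) = 266 + -114 + 0 + -7 + 3 + 0 = 148.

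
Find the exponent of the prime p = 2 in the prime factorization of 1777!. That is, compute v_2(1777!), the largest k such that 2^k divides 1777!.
v_2(1777!) = 1770

Legendre's formula: v_p(n!) = Σ_{k ≥ 1} ⌊n / p^k⌋. For p = 2, n = 1777, the terms are:
  ⌊1777/2^1⌋ = ⌊1777/2⌋ = 888
  ⌊1777/2^2⌋ = ⌊1777/4⌋ = 444
  ⌊1777/2^3⌋ = ⌊1777/8⌋ = 222
  ⌊1777/2^4⌋ = ⌊1777/16⌋ = 111
  ⌊1777/2^5⌋ = ⌊1777/32⌋ = 55
  ⌊1777/2^6⌋ = ⌊1777/64⌋ = 27
  ⌊1777/2^7⌋ = ⌊1777/128⌋ = 13
  ⌊1777/2^8⌋ = ⌊1777/256⌋ = 6
  ⌊1777/2^9⌋ = ⌊1777/512⌋ = 3
  ⌊1777/2^10⌋ = ⌊1777/1024⌋ = 1
(the next term ⌊1777/2^11⌋ = 0, terminating the sum). Summing: v_2(1777!) = 888 + 444 + 222 + 111 + 55 + 27 + 13 + 6 + 3 + 1 = 1770.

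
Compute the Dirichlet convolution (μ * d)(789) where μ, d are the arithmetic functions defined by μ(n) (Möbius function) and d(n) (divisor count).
(μ * d)(789) = 1

Divisors of 789: [1, 3, 263, 789]. For each d | 789:
  d = 1: μ(1) · d(789/1) = 1 · 4 = 4
  d = 3: μ(3) · d(789/3) = -1 · 2 = -2
  d = 263: μ(263) · d(789/263) = -1 · 2 = -2
  d = 789: μ(789) · d(789/789) = 1 · 1 = 1
Summing: (μ * d)(789) = 4 + -2 + -2 + 1 = 1.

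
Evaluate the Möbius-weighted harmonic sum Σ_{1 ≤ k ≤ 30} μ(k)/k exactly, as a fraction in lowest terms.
Σ μ(k)/k = -65721449/2156564410

Values of μ(k) for 1 ≤ k ≤ 30: μ(1) = 1, μ(2) = -1, μ(3) = -1, μ(5) = -1, μ(6) = 1, μ(7) = -1, μ(10) = 1, μ(11) = -1, μ(13) = -1, μ(14) = 1, μ(15) = 1, μ(17) = -1, μ(19) = -1, μ(21) = 1, μ(22) = 1, μ(23) = -1, μ(26) = 1, μ(29) = -1, μ(30) = -1, with μ = 0 on non-squarefree integers. Summing μ(k)/k for k where μ(k) ≠ 0 gives -65721449/2156564410 ≈ -0.0305. (PNT ⟺ this sum → 0 as n → ∞.)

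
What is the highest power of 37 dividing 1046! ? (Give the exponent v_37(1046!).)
v_37(1046!) = 28

Legendre's formula: v_p(n!) = Σ_{k ≥ 1} ⌊n / p^k⌋. For p = 37, n = 1046, the terms are:
  ⌊1046/37^1⌋ = ⌊1046/37⌋ = 28
(the next term ⌊1046/37^2⌋ = 0, terminating the sum). Summing: v_37(1046!) = 28 = 28.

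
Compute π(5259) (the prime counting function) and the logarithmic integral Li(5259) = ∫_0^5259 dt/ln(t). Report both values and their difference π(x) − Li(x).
π(5259) = 697;  Li(5259) ≈ 714.60;  π(x) − Li(x) ≈ -17.60.

Direct count of primes ≤ 5259 gives π(5259) = 697. Numerical evaluation of the logarithmic integral gives Li(5259) ≈ 714.60. The difference π(x) − Li(x) ≈ -17.60 is typically negative for small/moderate x (Li(x) overestimates), though Littlewood's theorem shows this sign changes infinitely often.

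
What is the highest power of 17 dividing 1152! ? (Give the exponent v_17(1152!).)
v_17(1152!) = 70

Legendre's formula: v_p(n!) = Σ_{k ≥ 1} ⌊n / p^k⌋. For p = 17, n = 1152, the terms are:
  ⌊1152/17^1⌋ = ⌊1152/17⌋ = 67
  ⌊1152/17^2⌋ = ⌊1152/289⌋ = 3
(the next term ⌊1152/17^3⌋ = 0, terminating the sum). Summing: v_17(1152!) = 67 + 3 = 70.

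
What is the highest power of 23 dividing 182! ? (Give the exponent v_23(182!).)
v_23(182!) = 7

Legendre's formula: v_p(n!) = Σ_{k ≥ 1} ⌊n / p^k⌋. For p = 23, n = 182, the terms are:
  ⌊182/23^1⌋ = ⌊182/23⌋ = 7
(the next term ⌊182/23^2⌋ = 0, terminating the sum). Summing: v_23(182!) = 7 = 7.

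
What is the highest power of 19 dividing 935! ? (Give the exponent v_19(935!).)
v_19(935!) = 51

Legendre's formula: v_p(n!) = Σ_{k ≥ 1} ⌊n / p^k⌋. For p = 19, n = 935, the terms are:
  ⌊935/19^1⌋ = ⌊935/19⌋ = 49
  ⌊935/19^2⌋ = ⌊935/361⌋ = 2
(the next term ⌊935/19^3⌋ = 0, terminating the sum). Summing: v_19(935!) = 49 + 2 = 51.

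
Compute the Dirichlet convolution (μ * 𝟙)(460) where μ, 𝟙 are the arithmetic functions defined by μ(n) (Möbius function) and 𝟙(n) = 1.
(μ * 𝟙)(460) = 0

Divisors of 460: [1, 2, 4, 5, 10, 20, 23, 46, 92, 115, 230, 460]. For each d | 460:
  d = 1: μ(1) · 𝟙(460/1) = 1 · 1 = 1
  d = 2: μ(2) · 𝟙(460/2) = -1 · 1 = -1
  d = 4: μ(4) · 𝟙(460/4) = 0 · 1 = 0
  d = 5: μ(5) · 𝟙(460/5) = -1 · 1 = -1
  d = 10: μ(10) · 𝟙(460/10) = 1 · 1 = 1
  d = 20: μ(20) · 𝟙(460/20) = 0 · 1 = 0
  d = 23: μ(23) · 𝟙(460/23) = -1 · 1 = -1
  d = 46: μ(46) · 𝟙(460/46) = 1 · 1 = 1
  d = 92: μ(92) · 𝟙(460/92) = 0 · 1 = 0
  d = 115: μ(115) · 𝟙(460/115) = 1 · 1 = 1
  d = 230: μ(230) · 𝟙(460/230) = -1 · 1 = -1
  d = 460: μ(460) · 𝟙(460/460) = 0 · 1 = 0
Summing: (μ * 𝟙)(460) = 1 + -1 + 0 + -1 + 1 + 0 + -1 + 1 + 0 + 1 + -1 + 0 = 0.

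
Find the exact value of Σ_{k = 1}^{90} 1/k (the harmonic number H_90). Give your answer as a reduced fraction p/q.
H_90 = 3653182778990767589396015372875328285861/718766754945489455304472257065075294400

Direct summation: H_90 = 1 + 1/2 + ... + 1/90. The least common denominator is lcm(1, ..., 90) = 718766754945489455304472257065075294400; over this denominator the numerator is 718766754945489455304472257065075294400 + 359383377472744727652236128532537647200 + 239588918315163151768157419021691764800 + 179691688736372363826118064266268823600 + 143753350989097891060894451413015058880 + 119794459157581575884078709510845882400 + 102680964992212779329210322437867899200 + 89845844368186181913059032133134411800 + 79862972771721050589385806340563921600 + 71876675494548945530447225706507529440 + 65342432267771768664042932460461390400 + 59897229578790787942039354755422941200 + 55289750380422265792651712081928868800 + 51340482496106389664605161218933949600 + 47917783663032630353631483804338352960 + 44922922184093090956529516066567205900 + 42280397349734673841439544533239723200 + 39931486385860525294692903170281960800 + 37829829207657339752866960898161857600 + 35938337747274472765223612853253764720 + 34226988330737593109736774145955966400 + 32671216133885884332021466230230695200 + 31250728475890845882803141611525012800 + 29948614789395393971019677377711470600 + 28750670197819578212178890282603011776 + 27644875190211132896325856040964434400 + 26620990923907016863128602113521307200 + 25670241248053194832302580609466974800 + 24785060515361705355326629553968113600 + 23958891831516315176815741902169176480 + 23186024353080305009821685711776622400 + 22461461092046545478264758033283602950 + 21780810755923922888014310820153796800 + 21140198674867336920719772266619861600 + 20536192998442555865842064487573579840 + 19965743192930262647346451585140980400 + 19426128512040255548769520461218251200 + 18914914603828669876433480449080928800 + 18429916793474088597550570693976289600 + 17969168873637236382611806426626882360 + 17530896462085108665962737977196958400 + 17113494165368796554868387072977983200 + 16715505928964871053592378071280820800 + 16335608066942942166010733115115347600 + 15972594554344210117877161268112784320 + 15625364237945422941401570805762506400 + 15292909679691265006478133129044155200 + 14974307394697696985509838688855735300 + 14668709284601825618458617491123985600 + 14375335098909789106089445141301505888 + 14093465783244891280479848177746574400 + 13822437595105566448162928020482217200 + 13561636885763951986876835038963684800 + 13310495461953508431564301056760653600 + 13068486453554353732808586492092278080 + 12835120624026597416151290304733487400 + 12609943069219113250955653632720619200 + 12392530257680852677663314776984056800 + 12182487371957448394991055204492801600 + 11979445915758157588407870951084588240 + 11783061556483433693515938640411070400 + 11593012176540152504910842855888311200 + 11408996110245864369912258048651988800 + 11230730546023272739132379016641801475 + 11057950076084453158530342416385773760 + 10890405377961961444007155410076898400 + 10727862014111782914992123239777243200 + 10570099337433668460359886133309930800 + 10416909491963615294267713870508337600 + 10268096499221277932921032243786789920 + 10123475421767457116964397986832046400 + 9982871596465131323673225792570490200 + 9846119930760129524718798041987332800 + 9713064256020127774384760230609125600 + 9583556732606526070726296760867670592 + 9457457301914334938216740224540464400 + 9334633181110252666291847494351627200 + 9214958396737044298775285346988144800 + 9098313353740372851955345026140193600 + 8984584436818618191305903213313441180 + 8873663641302338954376200704507102400 + 8765448231042554332981368988598479200 + 8659840421029993437403280205603316800 + 8556747082684398277434193536488991600 + 8456079469946934768287908906647944640 + 8357752964482435526796189035640410400 + 8261686838453901785108876517989371200 + 8167804033471471083005366557557673800 + 8076030954443701744994070304101969600 + 7986297277172105058938580634056392160 = 3653182778990767589396015372875328285861, so H_90 = 3653182778990767589396015372875328285861/718766754945489455304472257065075294400 (already in lowest terms) ≈ 5.08257. (The PNT-adjacent estimate ln(90) + γ ≈ 5.07703 matches within O(1/n).)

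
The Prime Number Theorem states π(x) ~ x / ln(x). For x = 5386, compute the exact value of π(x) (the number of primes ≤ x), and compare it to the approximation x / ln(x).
π(5386) = 709;  x/ln(x) ≈ 626.89;  relative error ≈ 11.58%.

Directly count primes up to 5386: π(5386) = 709. The PNT approximation gives 5386/ln(5386) ≈ 5386/8.59156 ≈ 626.89. Relative error (π(x) − x/ln(x)) / π(x) ≈ 11.58%; the approximation is known to undercount slightly (Li(x) is a better estimate).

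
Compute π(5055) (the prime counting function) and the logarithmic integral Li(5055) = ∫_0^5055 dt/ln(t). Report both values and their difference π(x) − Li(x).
π(5055) = 676;  Li(5055) ≈ 690.73;  π(x) − Li(x) ≈ -14.73.

Direct count of primes ≤ 5055 gives π(5055) = 676. Numerical evaluation of the logarithmic integral gives Li(5055) ≈ 690.73. The difference π(x) − Li(x) ≈ -14.73 is typically negative for small/moderate x (Li(x) overestimates), though Littlewood's theorem shows this sign changes infinitely often.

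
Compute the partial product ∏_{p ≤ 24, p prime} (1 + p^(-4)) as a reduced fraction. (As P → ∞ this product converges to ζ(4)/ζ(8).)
∏ = 577447917650941187656457324944/535704058713408612067696280625

The primes p ≤ 24 are [2, 3, 5, 7, 11, 13, 17, 19, 23]. For each, (1 + 1/p^4) = (p^4 + 1)/p^4. Multiplying these fractions over p ∈ [2, 3, 5, 7, 11, 13, 17, 19, 23] gives 577447917650941187656457324944/535704058713408612067696280625. (In the limit P → ∞ this tends to ζ(4)/ζ(8).)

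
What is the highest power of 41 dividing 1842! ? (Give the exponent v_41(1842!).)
v_41(1842!) = 45

Legendre's formula: v_p(n!) = Σ_{k ≥ 1} ⌊n / p^k⌋. For p = 41, n = 1842, the terms are:
  ⌊1842/41^1⌋ = ⌊1842/41⌋ = 44
  ⌊1842/41^2⌋ = ⌊1842/1681⌋ = 1
(the next term ⌊1842/41^3⌋ = 0, terminating the sum). Summing: v_41(1842!) = 44 + 1 = 45.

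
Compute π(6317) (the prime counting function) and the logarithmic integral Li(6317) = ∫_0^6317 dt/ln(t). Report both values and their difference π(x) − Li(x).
π(6317) = 822;  Li(6317) ≈ 836.74;  π(x) − Li(x) ≈ -14.74.

Direct count of primes ≤ 6317 gives π(6317) = 822. Numerical evaluation of the logarithmic integral gives Li(6317) ≈ 836.74. The difference π(x) − Li(x) ≈ -14.74 is typically negative for small/moderate x (Li(x) overestimates), though Littlewood's theorem shows this sign changes infinitely often.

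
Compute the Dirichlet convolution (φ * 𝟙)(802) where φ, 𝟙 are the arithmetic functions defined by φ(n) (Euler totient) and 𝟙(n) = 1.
(φ * 𝟙)(802) = 802

Divisors of 802: [1, 2, 401, 802]. For each d | 802:
  d = 1: φ(1) · 𝟙(802/1) = 1 · 1 = 1
  d = 2: φ(2) · 𝟙(802/2) = 1 · 1 = 1
  d = 401: φ(401) · 𝟙(802/401) = 400 · 1 = 400
  d = 802: φ(802) · 𝟙(802/802) = 400 · 1 = 400
Summing: (φ * 𝟙)(802) = 1 + 1 + 400 + 400 = 802.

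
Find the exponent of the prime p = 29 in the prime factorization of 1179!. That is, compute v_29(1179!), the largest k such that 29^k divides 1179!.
v_29(1179!) = 41

Legendre's formula: v_p(n!) = Σ_{k ≥ 1} ⌊n / p^k⌋. For p = 29, n = 1179, the terms are:
  ⌊1179/29^1⌋ = ⌊1179/29⌋ = 40
  ⌊1179/29^2⌋ = ⌊1179/841⌋ = 1
(the next term ⌊1179/29^3⌋ = 0, terminating the sum). Summing: v_29(1179!) = 40 + 1 = 41.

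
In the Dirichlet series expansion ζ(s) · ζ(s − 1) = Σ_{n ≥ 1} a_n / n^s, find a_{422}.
σ(422) = 636

In the product (Σ m^0/m^s)(Σ k / k^s) = Σ (Σ_{d | n} d) / n^s, the coefficient of 1/n^s is σ(n) = Σ_{d | n} d. For n = 422, divisors are [1, 2, 211, 422]; summing: σ(422) = 636.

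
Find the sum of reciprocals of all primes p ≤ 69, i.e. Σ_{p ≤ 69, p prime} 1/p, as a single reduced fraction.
Σ 1/p = 13585328068403621603022853/7858321551080267055879090

π(69) = 19, so the primes ≤ 69 are [2, 3, 5, 7, 11, 13, 17, 19, 23, 29, 31, 37, 41, 43, 47, 53, 59, 61, 67]. Summing 1/p over these primes: 13585328068403621603022853/7858321551080267055879090 ≈ 1.7288. Mertens estimate ln ln(69) + 0.2615 ≈ 1.7047.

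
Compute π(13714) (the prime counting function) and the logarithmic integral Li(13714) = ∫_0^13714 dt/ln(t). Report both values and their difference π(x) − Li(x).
π(13714) = 1622;  Li(13714) ≈ 1642.27;  π(x) − Li(x) ≈ -20.27.

Direct count of primes ≤ 13714 gives π(13714) = 1622. Numerical evaluation of the logarithmic integral gives Li(13714) ≈ 1642.27. The difference π(x) − Li(x) ≈ -20.27 is typically negative for small/moderate x (Li(x) overestimates), though Littlewood's theorem shows this sign changes infinitely often.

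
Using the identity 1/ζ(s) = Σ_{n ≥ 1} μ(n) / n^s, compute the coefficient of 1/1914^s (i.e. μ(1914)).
μ(1914) = 1

Factor n = 1914 = 2 · 3 · 11 · 29. μ(n) = 0 if any exponent ≥ 2 (not squarefree); otherwise μ(n) = (−1)^{ω(n)} where ω(n) is the number of distinct prime factors. Applying: μ(1914) = 1.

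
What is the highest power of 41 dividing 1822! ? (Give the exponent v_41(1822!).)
v_41(1822!) = 45

Legendre's formula: v_p(n!) = Σ_{k ≥ 1} ⌊n / p^k⌋. For p = 41, n = 1822, the terms are:
  ⌊1822/41^1⌋ = ⌊1822/41⌋ = 44
  ⌊1822/41^2⌋ = ⌊1822/1681⌋ = 1
(the next term ⌊1822/41^3⌋ = 0, terminating the sum). Summing: v_41(1822!) = 44 + 1 = 45.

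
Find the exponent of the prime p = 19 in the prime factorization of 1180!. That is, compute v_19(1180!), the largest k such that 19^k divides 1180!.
v_19(1180!) = 65

Legendre's formula: v_p(n!) = Σ_{k ≥ 1} ⌊n / p^k⌋. For p = 19, n = 1180, the terms are:
  ⌊1180/19^1⌋ = ⌊1180/19⌋ = 62
  ⌊1180/19^2⌋ = ⌊1180/361⌋ = 3
(the next term ⌊1180/19^3⌋ = 0, terminating the sum). Summing: v_19(1180!) = 62 + 3 = 65.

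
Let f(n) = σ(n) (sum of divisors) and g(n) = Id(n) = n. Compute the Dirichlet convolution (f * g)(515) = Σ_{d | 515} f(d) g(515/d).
(σ * Id)(515) = 2277

Divisors of 515: [1, 5, 103, 515]. For each d | 515:
  d = 1: σ(1) · Id(515/1) = 1 · 515 = 515
  d = 5: σ(5) · Id(515/5) = 6 · 103 = 618
  d = 103: σ(103) · Id(515/103) = 104 · 5 = 520
  d = 515: σ(515) · Id(515/515) = 624 · 1 = 624
Summing: (σ * Id)(515) = 515 + 618 + 520 + 624 = 2277.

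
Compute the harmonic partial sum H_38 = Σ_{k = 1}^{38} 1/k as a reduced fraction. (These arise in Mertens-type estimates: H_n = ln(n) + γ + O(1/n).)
H_38 = 2053580969474233/485721041551200

Direct summation: H_38 = 1 + 1/2 + ... + 1/38. The least common denominator is lcm(1, ..., 38) = 5342931457063200; over this denominator the numerator is 5342931457063200 + 2671465728531600 + 1780977152354400 + 1335732864265800 + 1068586291412640 + 890488576177200 + 763275922437600 + 667866432132900 + 593659050784800 + 534293145706320 + 485721041551200 + 445244288088600 + 410994727466400 + 381637961218800 + 356195430470880 + 333933216066450 + 314290085709600 + 296829525392400 + 281206918792800 + 267146572853160 + 254425307479200 + 242860520775600 + 232301367698400 + 222622144044300 + 213717258282528 + 205497363733200 + 197886350261600 + 190818980609400 + 184239015760800 + 178097715235440 + 172352627647200 + 166966608033225 + 161907013850400 + 157145042854800 + 152655184487520 + 148414762696200 + 144403552893600 + 140603459396400 = 22589390664216563, so H_38 = 22589390664216563/5342931457063200; reducing by gcd(22589390664216563, 5342931457063200) = 11 gives 2053580969474233/485721041551200 ≈ 4.22790. (The PNT-adjacent estimate ln(38) + γ ≈ 4.21480 matches within O(1/n).)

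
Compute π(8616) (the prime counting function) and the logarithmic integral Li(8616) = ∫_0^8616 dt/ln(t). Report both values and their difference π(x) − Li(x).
π(8616) = 1072;  Li(8616) ≈ 1094.67;  π(x) − Li(x) ≈ -22.67.

Direct count of primes ≤ 8616 gives π(8616) = 1072. Numerical evaluation of the logarithmic integral gives Li(8616) ≈ 1094.67. The difference π(x) − Li(x) ≈ -22.67 is typically negative for small/moderate x (Li(x) overestimates), though Littlewood's theorem shows this sign changes infinitely often.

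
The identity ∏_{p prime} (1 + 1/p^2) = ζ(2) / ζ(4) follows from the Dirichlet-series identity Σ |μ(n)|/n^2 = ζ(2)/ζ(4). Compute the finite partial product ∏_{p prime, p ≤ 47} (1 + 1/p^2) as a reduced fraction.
∏ = 101793085732936000000000/67237345888235944242129

The primes p ≤ 47 are [2, 3, 5, 7, 11, 13, 17, 19, 23, 29, 31, 37, 41, 43, 47]. For each, (1 + 1/p^2) = (p^2 + 1)/p^2. Multiplying these fractions over p ∈ [2, 3, 5, 7, 11, 13, 17, 19, 23, 29, 31, 37, 41, 43, 47] gives 101793085732936000000000/67237345888235944242129. (In the limit P → ∞ this tends to ζ(2)/ζ(4).)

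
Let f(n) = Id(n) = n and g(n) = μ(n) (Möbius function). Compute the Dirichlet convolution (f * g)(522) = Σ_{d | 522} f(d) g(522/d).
(Id * μ)(522) = 168

Divisors of 522: [1, 2, 3, 6, 9, 18, 29, 58, 87, 174, 261, 522]. For each d | 522:
  d = 1: Id(1) · μ(522/1) = 1 · 0 = 0
  d = 2: Id(2) · μ(522/2) = 2 · 0 = 0
  d = 3: Id(3) · μ(522/3) = 3 · -1 = -3
  d = 6: Id(6) · μ(522/6) = 6 · 1 = 6
  d = 9: Id(9) · μ(522/9) = 9 · 1 = 9
  d = 18: Id(18) · μ(522/18) = 18 · -1 = -18
  d = 29: Id(29) · μ(522/29) = 29 · 0 = 0
  d = 58: Id(58) · μ(522/58) = 58 · 0 = 0
  d = 87: Id(87) · μ(522/87) = 87 · 1 = 87
  d = 174: Id(174) · μ(522/174) = 174 · -1 = -174
  d = 261: Id(261) · μ(522/261) = 261 · -1 = -261
  d = 522: Id(522) · μ(522/522) = 522 · 1 = 522
Summing: (Id * μ)(522) = 0 + 0 + -3 + 6 + 9 + -18 + 0 + 0 + 87 + -174 + -261 + 522 = 168.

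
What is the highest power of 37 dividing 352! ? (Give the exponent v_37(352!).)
v_37(352!) = 9

Legendre's formula: v_p(n!) = Σ_{k ≥ 1} ⌊n / p^k⌋. For p = 37, n = 352, the terms are:
  ⌊352/37^1⌋ = ⌊352/37⌋ = 9
(the next term ⌊352/37^2⌋ = 0, terminating the sum). Summing: v_37(352!) = 9 = 9.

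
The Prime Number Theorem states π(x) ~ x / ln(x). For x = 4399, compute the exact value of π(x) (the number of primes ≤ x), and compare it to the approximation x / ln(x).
π(4399) = 599;  x/ln(x) ≈ 524.37;  relative error ≈ 12.46%.

Directly count primes up to 4399: π(4399) = 599. The PNT approximation gives 4399/ln(4399) ≈ 4399/8.38913 ≈ 524.37. Relative error (π(x) − x/ln(x)) / π(x) ≈ 12.46%; the approximation is known to undercount slightly (Li(x) is a better estimate).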